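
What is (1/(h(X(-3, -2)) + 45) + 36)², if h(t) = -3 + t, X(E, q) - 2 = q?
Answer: 2289169/1764 ≈ 1297.7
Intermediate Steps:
X(E, q) = 2 + q
(1/(h(X(-3, -2)) + 45) + 36)² = (1/((-3 + (2 - 2)) + 45) + 36)² = (1/((-3 + 0) + 45) + 36)² = (1/(-3 + 45) + 36)² = (1/42 + 36)² = (1513/42)² = 2289169/1764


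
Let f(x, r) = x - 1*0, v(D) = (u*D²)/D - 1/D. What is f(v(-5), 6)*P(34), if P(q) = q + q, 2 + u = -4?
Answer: 10268/5 ≈ 2053.6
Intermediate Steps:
u = -6 (u = -2 - 4 = -6)
P(q) = 2*q
v(D) = -1/D - 6*D (v(D) = (-6*D²)/D - 1/D = -6*D - 1/D = -1/D - 6*D)
f(x, r) = x (f(x, r) = x + 0 = x)
f(v(-5), 6)*P(34) = (-1/(-5) - 6*(-5))*(2*34) = (-1*(-⅕) + 30)*68 = (⅕ + 30)*68 = (151/5)*68 = 10268/5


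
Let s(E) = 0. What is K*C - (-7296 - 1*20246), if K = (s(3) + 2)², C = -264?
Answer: 26486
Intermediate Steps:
K = 4 (K = (0 + 2)² = 2² = 4)
K*C - (-7296 - 1*20246) = 4*(-264) - (-7296 - 1*20246) = -1056 - (-7296 - 20246) = -1056 - 1*(-27542) = -1056 + 27542 = 26486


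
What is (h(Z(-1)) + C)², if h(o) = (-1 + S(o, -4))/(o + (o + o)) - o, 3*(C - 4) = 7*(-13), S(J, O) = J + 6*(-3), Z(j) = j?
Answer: 3136/9 ≈ 348.44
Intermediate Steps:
S(J, O) = -18 + J (S(J, O) = J - 18 = -18 + J)
C = -79/3 (C = 4 + (7*(-13))/3 = 4 + (⅓)*(-91) = 4 - 91/3 = -79/3 ≈ -26.333)
h(o) = -o + (-19 + o)/(3*o) (h(o) = (-1 + (-18 + o))/(o + (o + o)) - o = (-19 + o)/(o + 2*o) - o = (-19 + o)/((3*o)) - o = (-19 + o)*(1/(3*o)) - o = (-19 + o)/(3*o) - o = -o + (-19 + o)/(3*o))
(h(Z(-1)) + C)² = ((⅓ - 1*(-1) - 19/3/(-1)) - 79/3)² = ((⅓ + 1 - 19/3*(-1)) - 79/3)² = ((⅓ + 1 + 19/3) - 79/3)² = (23/3 - 79/3)² = (-56/3)² = 3136/9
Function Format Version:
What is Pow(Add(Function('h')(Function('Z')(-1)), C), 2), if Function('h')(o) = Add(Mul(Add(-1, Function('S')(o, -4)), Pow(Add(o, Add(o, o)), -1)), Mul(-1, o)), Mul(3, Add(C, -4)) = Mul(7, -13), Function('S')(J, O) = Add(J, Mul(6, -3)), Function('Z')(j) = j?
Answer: Rational(3136, 9) ≈ 348.44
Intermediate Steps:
Function('S')(J, O) = Add(-18, J) (Function('S')(J, O) = Add(J, -18) = Add(-18, J))
C = Rational(-79, 3) (C = Add(4, Mul(Rational(1, 3), Mul(7, -13))) = Add(4, Mul(Rational(1, 3), -91)) = Add(4, Rational(-91, 3)) = Rational(-79, 3) ≈ -26.333)
Function('h')(o) = Add(Mul(-1, o), Mul(Rational(1, 3), Pow(o, -1), Add(-19, o))) (Function('h')(o) = Add(Mul(Add(-1, Add(-18, o)), Pow(Add(o, Add(o, o)), -1)), Mul(-1, o)) = Add(Mul(Add(-19, o), Pow(Add(o, Mul(2, o)), -1)), Mul(-1, o)) = Add(Mul(Add(-19, o), Pow(Mul(3, o), -1)), Mul(-1, o)) = Add(Mul(Add(-19, o), Mul(Rational(1, 3), Pow(o, -1))), Mul(-1, o)) = Add(Mul(Rational(1, 3), Pow(o, -1), Add(-19, o)), Mul(-1, o)) = Add(Mul(-1, o), Mul(Rational(1, 3), Pow(o, -1), Add(-19, o))))
Pow(Add(Function('h')(Function('Z')(-1)), C), 2) = Pow(Add(Add(Rational(1, 3), Mul(-1, -1), Mul(Rational(-19, 3), Pow(-1, -1))), Rational(-79, 3)), 2) = Pow(Add(Add(Rational(1, 3), 1, Mul(Rational(-19, 3), -1)), Rational(-79, 3)), 2) = Pow(Add(Add(Rational(1, 3), 1, Rational(19, 3)), Rational(-79, 3)), 2) = Pow(Add(Rational(23, 3), Rational(-79, 3)), 2) = Pow(Rational(-56, 3), 2) = Rational(3136, 9)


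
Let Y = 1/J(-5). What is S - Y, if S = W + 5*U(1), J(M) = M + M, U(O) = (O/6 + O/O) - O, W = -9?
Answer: -121/15 ≈ -8.0667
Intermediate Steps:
U(O) = 1 - 5*O/6 (U(O) = (O*(1/6) + 1) - O = (O/6 + 1) - O = (1 + O/6) - O = 1 - 5*O/6)
J(M) = 2*M
S = -49/6 (S = -9 + 5*(1 - 5/6*1) = -9 + 5*(1 - 5/6) = -9 + 5*(1/6) = -9 + 5/6 = -49/6 ≈ -8.1667)
Y = -1/10 (Y = 1/(2*(-5)) = 1/(-10) = -1/10 ≈ -0.10000)
S - Y = -49/6 - 1*(-1/10) = -49/6 + 1/10 = -121/15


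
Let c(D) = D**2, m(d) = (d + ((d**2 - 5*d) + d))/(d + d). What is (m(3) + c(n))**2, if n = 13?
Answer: 28561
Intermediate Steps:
m(d) = (d**2 - 3*d)/(2*d) (m(d) = (d + (d**2 - 4*d))/((2*d)) = (d**2 - 3*d)*(1/(2*d)) = (d**2 - 3*d)/(2*d))
(m(3) + c(n))**2 = ((-3/2 + (1/2)*3) + 13**2)**2 = ((-3/2 + 3/2) + 169)**2 = (0 + 169)**2 = 169**2 = 28561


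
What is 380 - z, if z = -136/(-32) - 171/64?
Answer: 24219/64 ≈ 378.42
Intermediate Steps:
z = 101/64 (z = -136*(-1/32) - 171*1/64 = 17/4 - 171/64 = 101/64 ≈ 1.5781)
380 - z = 380 - 1*101/64 = 380 - 101/64 = 24219/64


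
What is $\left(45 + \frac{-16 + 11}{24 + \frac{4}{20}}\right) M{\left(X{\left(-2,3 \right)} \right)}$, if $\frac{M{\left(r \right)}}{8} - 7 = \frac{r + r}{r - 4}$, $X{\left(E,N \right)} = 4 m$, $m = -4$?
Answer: $\frac{372896}{121} \approx 3081.8$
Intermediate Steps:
$X{\left(E,N \right)} = -16$ ($X{\left(E,N \right)} = 4 \left(-4\right) = -16$)
$M{\left(r \right)} = 56 + \frac{16 r}{-4 + r}$ ($M{\left(r \right)} = 56 + 8 \frac{r + r}{r - 4} = 56 + 8 \frac{2 r}{-4 + r} = 56 + \frac{16 r}{-4 + r}$)
$\left(45 + \frac{-16 + 11}{24 + \frac{4}{20}}\right) M{\left(X{\left(-2,3 \right)} \right)} = \left(45 + \frac{-16 + 11}{24 + \frac{4}{20}}\right) \frac{8 \left(-28 + 9 \left(-16\right)\right)}{-4 - 16} = \left(45 - \frac{5}{24 + 4 \cdot \frac{1}{20}}\right) \frac{8 \left(-28 - 144\right)}{-20} = \left(45 - \frac{5}{24 + \frac{1}{5}}\right) 8 \left(- \frac{1}{20}\right) \left(-172\right) = \left(45 - \frac{5}{\frac{121}{5}}\right) \frac{344}{5} = \left(45 - \frac{25}{121}\right) \frac{344}{5} = \frac{5420}{121} \cdot \frac{344}{5} = \frac{372896}{121}$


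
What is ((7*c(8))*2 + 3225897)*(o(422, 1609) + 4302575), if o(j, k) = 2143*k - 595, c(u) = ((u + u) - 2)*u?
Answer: 25013069990155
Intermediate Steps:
c(u) = u*(-2 + 2*u) (c(u) = (2*u - 2)*u = (-2 + 2*u)*u = u*(-2 + 2*u))
o(j, k) = -595 + 2143*k
((7*c(8))*2 + 3225897)*(o(422, 1609) + 4302575) = ((7*(2*8*(-1 + 8)))*2 + 3225897)*((-595 + 2143*1609) + 4302575) = ((7*(2*8*7))*2 + 3225897)*((-595 + 3448087) + 4302575) = ((7*112)*2 + 3225897)*(3447492 + 4302575) = (784*2 + 3225897)*7750067 = (1568 + 3225897)*7750067 = 3227465*7750067 = 25013069990155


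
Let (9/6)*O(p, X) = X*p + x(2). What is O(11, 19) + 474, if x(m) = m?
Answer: 1844/3 ≈ 614.67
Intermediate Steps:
O(p, X) = 4/3 + 2*X*p/3 (O(p, X) = 2*(X*p + 2)/3 = 2*(2 + X*p)/3 = 4/3 + 2*X*p/3)
O(11, 19) + 474 = (4/3 + (⅔)*19*11) + 474 = (4/3 + 418/3) + 474 = 422/3 + 474 = 1844/3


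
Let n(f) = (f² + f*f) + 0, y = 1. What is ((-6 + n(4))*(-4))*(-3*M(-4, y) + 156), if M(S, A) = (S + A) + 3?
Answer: -16224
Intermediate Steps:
M(S, A) = 3 + A + S (M(S, A) = (A + S) + 3 = 3 + A + S)
n(f) = 2*f² (n(f) = (f² + f²) + 0 = 2*f² + 0 = 2*f²)
((-6 + n(4))*(-4))*(-3*M(-4, y) + 156) = ((-6 + 2*4²)*(-4))*(-3*(3 + 1 - 4) + 156) = ((-6 + 2*16)*(-4))*(-3*0 + 156) = ((-6 + 32)*(-4))*(0 + 156) = (26*(-4))*156 = -104*156 = -16224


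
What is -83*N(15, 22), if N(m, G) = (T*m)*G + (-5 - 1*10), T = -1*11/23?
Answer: 329925/23 ≈ 14345.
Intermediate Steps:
T = -11/23 (T = -11*1/23 = -11/23 ≈ -0.47826)
N(m, G) = -15 - 11*G*m/23 (N(m, G) = (-11*m/23)*G + (-5 - 1*10) = -11*G*m/23 + (-5 - 10) = -11*G*m/23 - 15 = -15 - 11*G*m/23)
-83*N(15, 22) = -83*(-15 - 11/23*22*15) = -83*(-15 - 3630/23) = -83*(-3975/23) = 329925/23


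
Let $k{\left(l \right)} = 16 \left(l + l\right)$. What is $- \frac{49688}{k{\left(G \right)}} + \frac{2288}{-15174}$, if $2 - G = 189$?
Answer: $\frac{46267145}{5675076} \approx 8.1527$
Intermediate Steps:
$G = -187$ ($G = 2 - 189 = -187$)
$k{\left(l \right)} = 32 l$ ($k{\left(l \right)} = 16 \cdot 2 l = 32 l$)
$- \frac{49688}{k{\left(G \right)}} + \frac{2288}{-15174} = - \frac{49688}{32 \left(-187\right)} + \frac{2288}{-15174} = - \frac{49688}{-5984} + 2288 \left(- \frac{1}{15174}\right) = \left(-49688\right) \left(- \frac{1}{5984}\right) - \frac{1144}{7587} = \frac{6211}{748} - \frac{1144}{7587} = \frac{46267145}{5675076}$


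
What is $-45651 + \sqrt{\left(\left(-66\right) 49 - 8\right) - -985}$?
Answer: $-45651 + i \sqrt{2257} \approx -45651.0 + 47.508 i$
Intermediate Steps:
$-45651 + \sqrt{\left(\left(-66\right) 49 - 8\right) - -985} = -45651 + \sqrt{\left(-3234 - 8\right) + \left(-3415 + 4400\right)} = -45651 + \sqrt{-3242 + 985} = -45651 + \sqrt{-2257} = -45651 + i \sqrt{2257}$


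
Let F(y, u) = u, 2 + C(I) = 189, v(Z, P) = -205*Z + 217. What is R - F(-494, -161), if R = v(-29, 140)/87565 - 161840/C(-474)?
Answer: -678473403/963215 ≈ -704.38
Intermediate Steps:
v(Z, P) = 217 - 205*Z
C(I) = 187 (C(I) = -2 + 189 = 187)
R = -833551018/963215 (R = (217 - 205*(-29))/87565 - 161840/187 = (217 + 5945)*(1/87565) - 161840*1/187 = 6162*(1/87565) - 9520/11 = 6162/87565 - 9520/11 = -833551018/963215 ≈ -865.38)
R - F(-494, -161) = -833551018/963215 - 1*(-161) = -833551018/963215 + 161 = -678473403/963215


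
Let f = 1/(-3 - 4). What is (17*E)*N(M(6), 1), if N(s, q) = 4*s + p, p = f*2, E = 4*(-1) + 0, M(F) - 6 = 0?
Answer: -11288/7 ≈ -1612.6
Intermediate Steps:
f = -1/7 (f = 1/(-7) = -1/7 ≈ -0.14286)
M(F) = 6 (M(F) = 6 + 0 = 6)
E = -4 (E = -4 + 0 = -4)
p = -2/7 (p = -1/7*2 = -2/7 ≈ -0.28571)
N(s, q) = -2/7 + 4*s (N(s, q) = 4*s - 2/7 = -2/7 + 4*s)
(17*E)*N(M(6), 1) = (17*(-4))*(-2/7 + 4*6) = -68*(-2/7 + 24) = -68*166/7 = -11288/7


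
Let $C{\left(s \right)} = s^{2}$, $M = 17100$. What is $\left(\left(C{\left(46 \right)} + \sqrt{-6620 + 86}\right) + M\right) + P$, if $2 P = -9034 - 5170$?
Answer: $12114 + 33 i \sqrt{6} \approx 12114.0 + 80.833 i$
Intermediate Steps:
$P = -7102$ ($P = \frac{-9034 - 5170}{2} = \frac{1}{2} \left(-14204\right) = -7102$)
$\left(\left(C{\left(46 \right)} + \sqrt{-6620 + 86}\right) + M\right) + P = \left(\left(46^{2} + \sqrt{-6620 + 86}\right) + 17100\right) - 7102 = \left(\left(2116 + \sqrt{-6534}\right) + 17100\right) - 7102 = \left(\left(2116 + 33 i \sqrt{6}\right) + 17100\right) - 7102 = \left(19216 + 33 i \sqrt{6}\right) - 7102 = 12114 + 33 i \sqrt{6}$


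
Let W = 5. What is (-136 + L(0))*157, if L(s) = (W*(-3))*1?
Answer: -23707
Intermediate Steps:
L(s) = -15 (L(s) = (5*(-3))*1 = -15*1 = -15)
(-136 + L(0))*157 = (-136 - 15)*157 = -151*157 = -23707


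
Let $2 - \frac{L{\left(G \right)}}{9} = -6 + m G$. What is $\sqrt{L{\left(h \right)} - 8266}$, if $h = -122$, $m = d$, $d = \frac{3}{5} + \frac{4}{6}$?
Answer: $\frac{4 i \sqrt{10630}}{5} \approx 82.482 i$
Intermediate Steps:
$d = \frac{19}{15}$ ($d = 3 \cdot \frac{1}{5} + 4 \cdot \frac{1}{6} = \frac{3}{5} + \frac{2}{3} = \frac{19}{15} \approx 1.2667$)
$m = \frac{19}{15} \approx 1.2667$
$L{\left(G \right)} = 72 - \frac{57 G}{5}$ ($L{\left(G \right)} = 18 - 9 \left(-6 + \frac{19 G}{15}\right) = 18 - \left(-54 + \frac{57 G}{5}\right) = 72 - \frac{57 G}{5}$)
$\sqrt{L{\left(h \right)} - 8266} = \sqrt{\left(72 - - \frac{6954}{5}\right) - 8266} = \sqrt{\left(72 + \frac{6954}{5}\right) - 8266} = \sqrt{\frac{7314}{5} - 8266} = \sqrt{- \frac{34016}{5}} = \frac{4 i \sqrt{10630}}{5}$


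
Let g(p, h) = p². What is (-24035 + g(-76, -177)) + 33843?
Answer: 15584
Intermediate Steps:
(-24035 + g(-76, -177)) + 33843 = (-24035 + (-76)²) + 33843 = (-24035 + 5776) + 33843 = -18259 + 33843 = 15584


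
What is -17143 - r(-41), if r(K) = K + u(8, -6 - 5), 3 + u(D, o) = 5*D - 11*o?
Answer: -17260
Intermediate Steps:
u(D, o) = -3 - 11*o + 5*D (u(D, o) = -3 + (5*D - 11*o) = -3 + (-11*o + 5*D) = -3 - 11*o + 5*D)
r(K) = 158 + K (r(K) = K + (-3 - 11*(-6 - 5) + 5*8) = K + (-3 - 11*(-11) + 40) = K + (-3 + 121 + 40) = K + 158 = 158 + K)
-17143 - r(-41) = -17143 - (158 - 41) = -17143 - 1*117 = -17143 - 117 = -17260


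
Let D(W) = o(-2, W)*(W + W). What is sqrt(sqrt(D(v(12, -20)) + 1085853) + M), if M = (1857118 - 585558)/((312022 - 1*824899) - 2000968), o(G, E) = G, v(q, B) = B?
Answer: sqrt(-127860189928 + 252776667361*sqrt(1085933))/502769 ≈ 32.273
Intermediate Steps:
M = -254312/502769 (M = 1271560/((312022 - 824899) - 2000968) = 1271560/(-512877 - 2000968) = 1271560/(-2513845) = 1271560*(-1/2513845) = -254312/502769 ≈ -0.50582)
D(W) = -4*W (D(W) = -2*(W + W) = -4*W)
sqrt(sqrt(D(v(12, -20)) + 1085853) + M) = sqrt(sqrt(-4*(-20) + 1085853) - 254312/502769) = sqrt(sqrt(80 + 1085853) - 254312/502769) = sqrt(sqrt(1085933) - 254312/502769) = sqrt(-254312/502769 + sqrt(1085933))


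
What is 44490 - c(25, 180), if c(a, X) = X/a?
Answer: 222414/5 ≈ 44483.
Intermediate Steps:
44490 - c(25, 180) = 44490 - 180/25 = 44490 - 1*36/5 = 44490 - 36/5 = 222414/5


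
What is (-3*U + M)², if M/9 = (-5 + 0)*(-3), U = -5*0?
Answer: 18225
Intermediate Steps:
U = 0
M = 135 (M = 9*((-5 + 0)*(-3)) = 9*(-5*(-3)) = 9*15 = 135)
(-3*U + M)² = (-3*0 + 135)² = (0 + 135)² = 135² = 18225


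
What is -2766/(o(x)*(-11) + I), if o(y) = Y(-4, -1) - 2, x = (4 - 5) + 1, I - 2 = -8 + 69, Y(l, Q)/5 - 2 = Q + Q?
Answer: -2766/85 ≈ -32.541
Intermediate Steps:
Y(l, Q) = 10 + 10*Q (Y(l, Q) = 10 + 5*(Q + Q) = 10 + 5*(2*Q) = 10 + 10*Q)
I = 63 (I = 2 + (-8 + 69) = 2 + 61 = 63)
x = 0 (x = -1 + 1 = 0)
o(y) = -2 (o(y) = (10 + 10*(-1)) - 2 = (10 - 10) - 2 = 0 - 2 = -2)
-2766/(o(x)*(-11) + I) = -2766/(-2*(-11) + 63) = -2766/(22 + 63) = -2766/85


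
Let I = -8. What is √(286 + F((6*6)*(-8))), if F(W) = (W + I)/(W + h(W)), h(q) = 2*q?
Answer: 5*√3711/18 ≈ 16.922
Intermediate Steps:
F(W) = (-8 + W)/(3*W) (F(W) = (W - 8)/(W + 2*W) = (-8 + W)/((3*W)) = (-8 + W)*(1/(3*W)) = (-8 + W)/(3*W))
√(286 + F((6*6)*(-8))) = √(286 + (-8 + (6*6)*(-8))/(3*(((6*6)*(-8))))) = √(286 + (-8 + 36*(-8))/(3*((36*(-8))))) = √(286 + (⅓)*(-8 - 288)/(-288)) = √(286 + (⅓)*(-1/288)*(-296)) = √(286 + 37/108) = √(30925/108) = 5*√3711/18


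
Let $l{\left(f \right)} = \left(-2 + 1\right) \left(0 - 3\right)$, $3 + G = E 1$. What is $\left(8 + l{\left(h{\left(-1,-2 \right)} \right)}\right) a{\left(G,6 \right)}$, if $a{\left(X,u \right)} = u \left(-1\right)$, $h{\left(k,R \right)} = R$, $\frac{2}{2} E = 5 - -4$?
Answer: $-66$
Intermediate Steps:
$E = 9$ ($E = 5 - -4 = 5 + 4 = 9$)
$G = 6$ ($G = -3 + 9 \cdot 1 = -3 + 9 = 6$)
$a{\left(X,u \right)} = - u$
$l{\left(f \right)} = 3$ ($l{\left(f \right)} = \left(-1\right) \left(-3\right) = 3$)
$\left(8 + l{\left(h{\left(-1,-2 \right)} \right)}\right) a{\left(G,6 \right)} = \left(8 + 3\right) \left(\left(-1\right) 6\right) = 11 \left(-6\right) = -66$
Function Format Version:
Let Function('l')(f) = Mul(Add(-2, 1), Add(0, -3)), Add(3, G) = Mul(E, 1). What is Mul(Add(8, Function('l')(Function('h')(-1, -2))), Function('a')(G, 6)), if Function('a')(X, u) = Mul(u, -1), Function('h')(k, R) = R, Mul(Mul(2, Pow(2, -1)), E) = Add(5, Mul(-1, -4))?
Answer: -66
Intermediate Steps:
E = 9 (E = Add(5, Mul(-1, -4)) = Add(5, 4) = 9)
G = 6 (G = Add(-3, Mul(9, 1)) = Add(-3, 9) = 6)
Function('a')(X, u) = Mul(-1, u)
Function('l')(f) = 3 (Function('l')(f) = Mul(-1, -3) = 3)
Mul(Add(8, Function('l')(Function('h')(-1, -2))), Function('a')(G, 6)) = Mul(Add(8, 3), Mul(-1, 6)) = Mul(11, -6) = -66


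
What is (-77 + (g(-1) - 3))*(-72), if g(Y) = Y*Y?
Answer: 5688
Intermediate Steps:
g(Y) = Y**2
(-77 + (g(-1) - 3))*(-72) = (-77 + ((-1)**2 - 3))*(-72) = (-77 + (1 - 3))*(-72) = (-77 - 2)*(-72) = -79*(-72) = 5688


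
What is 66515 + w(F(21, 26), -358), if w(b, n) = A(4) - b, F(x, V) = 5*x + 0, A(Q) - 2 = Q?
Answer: 66416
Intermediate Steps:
A(Q) = 2 + Q
F(x, V) = 5*x
w(b, n) = 6 - b (w(b, n) = (2 + 4) - b = 6 - b)
66515 + w(F(21, 26), -358) = 66515 + (6 - 5*21) = 66515 + (6 - 1*105) = 66515 + (6 - 105) = 66515 - 99 = 66416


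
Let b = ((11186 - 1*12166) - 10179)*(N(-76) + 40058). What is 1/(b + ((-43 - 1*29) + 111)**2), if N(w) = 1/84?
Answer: -84/37548490043 ≈ -2.2371e-9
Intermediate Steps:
N(w) = 1/84
b = -37548617807/84 (b = ((11186 - 1*12166) - 10179)*(1/84 + 40058) = ((11186 - 12166) - 10179)*(3364873/84) = (-980 - 10179)*(3364873/84) = -11159*3364873/84 = -37548617807/84 ≈ -4.4701e+8)
1/(b + ((-43 - 1*29) + 111)**2) = 1/(-37548617807/84 + ((-43 - 1*29) + 111)**2) = 1/(-37548617807/84 + ((-43 - 29) + 111)**2) = 1/(-37548617807/84 + (-72 + 111)**2) = 1/(-37548617807/84 + 39**2) = 1/(-37548617807/84 + 1521) = 1/(-37548490043/84) = -84/37548490043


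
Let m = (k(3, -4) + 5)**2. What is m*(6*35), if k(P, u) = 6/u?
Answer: 5145/2 ≈ 2572.5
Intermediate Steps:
m = 49/4 (m = (6/(-4) + 5)**2 = (6*(-1/4) + 5)**2 = (-3/2 + 5)**2 = (7/2)**2 = 49/4 ≈ 12.250)
m*(6*35) = 49*(6*35)/4 = (49/4)*210 = 5145/2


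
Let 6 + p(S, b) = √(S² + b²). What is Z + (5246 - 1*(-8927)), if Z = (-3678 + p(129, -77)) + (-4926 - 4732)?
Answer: 831 + √22570 ≈ 981.23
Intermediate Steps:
p(S, b) = -6 + √(S² + b²)
Z = -13342 + √22570 (Z = (-3678 + (-6 + √(129² + (-77)²))) + (-4926 - 4732) = (-3678 + (-6 + √(16641 + 5929))) - 9658 = (-3678 + (-6 + √22570)) - 9658 = (-3684 + √22570) - 9658 = -13342 + √22570 ≈ -13192.)
Z + (5246 - 1*(-8927)) = (-13342 + √22570) + (5246 - 1*(-8927)) = (-13342 + √22570) + (5246 + 8927) = (-13342 + √22570) + 14173 = 831 + √22570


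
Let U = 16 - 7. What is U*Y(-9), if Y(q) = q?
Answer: -81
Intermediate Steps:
U = 9
U*Y(-9) = 9*(-9) = -81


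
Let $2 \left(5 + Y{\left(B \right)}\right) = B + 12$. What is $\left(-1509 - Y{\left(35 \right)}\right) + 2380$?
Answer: $\frac{1705}{2} \approx 852.5$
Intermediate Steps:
$Y{\left(B \right)} = 1 + \frac{B}{2}$ ($Y{\left(B \right)} = -5 + \frac{B + 12}{2} = -5 + \frac{12 + B}{2} = -5 + \left(6 + \frac{B}{2}\right) = 1 + \frac{B}{2}$)
$\left(-1509 - Y{\left(35 \right)}\right) + 2380 = \left(-1509 - \left(1 + \frac{1}{2} \cdot 35\right)\right) + 2380 = \left(-1509 - \left(1 + \frac{35}{2}\right)\right) + 2380 = \left(-1509 - \frac{37}{2}\right) + 2380 = - \frac{3055}{2} + 2380 = \frac{1705}{2}$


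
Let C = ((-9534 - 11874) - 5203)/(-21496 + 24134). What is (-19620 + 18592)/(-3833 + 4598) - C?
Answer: 17645551/2018070 ≈ 8.7438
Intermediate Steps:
C = -26611/2638 (C = (-21408 - 5203)/2638 = -26611*1/2638 = -26611/2638 ≈ -10.088)
(-19620 + 18592)/(-3833 + 4598) - C = (-19620 + 18592)/(-3833 + 4598) - 1*(-26611/2638) = -1028/765 + 26611/2638 = 17645551/2018070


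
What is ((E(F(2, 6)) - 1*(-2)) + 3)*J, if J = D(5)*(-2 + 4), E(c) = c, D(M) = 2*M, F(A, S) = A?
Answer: 140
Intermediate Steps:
J = 20 (J = (2*5)*(-2 + 4) = 10*2 = 20)
((E(F(2, 6)) - 1*(-2)) + 3)*J = ((2 - 1*(-2)) + 3)*20 = ((2 + 2) + 3)*20 = (4 + 3)*20 = 7*20 = 140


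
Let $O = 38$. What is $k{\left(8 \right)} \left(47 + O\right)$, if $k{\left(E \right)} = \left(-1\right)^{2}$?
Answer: $85$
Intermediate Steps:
$k{\left(E \right)} = 1$
$k{\left(8 \right)} \left(47 + O\right) = 1 \left(47 + 38\right) = 1 \cdot 85 = 85$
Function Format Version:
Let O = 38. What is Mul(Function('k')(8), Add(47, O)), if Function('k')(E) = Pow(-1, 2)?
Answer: 85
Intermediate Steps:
Function('k')(E) = 1
Mul(Function('k')(8), Add(47, O)) = Mul(1, Add(47, 38)) = Mul(1, 85) = 85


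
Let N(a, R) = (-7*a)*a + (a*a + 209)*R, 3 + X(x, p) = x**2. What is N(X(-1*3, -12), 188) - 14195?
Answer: 31613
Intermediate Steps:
X(x, p) = -3 + x**2
N(a, R) = -7*a**2 + R*(209 + a**2) (N(a, R) = -7*a**2 + (a**2 + 209)*R = -7*a**2 + (209 + a**2)*R = -7*a**2 + R*(209 + a**2))
N(X(-1*3, -12), 188) - 14195 = (-7*(-3 + (-1*3)**2)**2 + 209*188 + 188*(-3 + (-1*3)**2)**2) - 14195 = (-7*(-3 + (-3)**2)**2 + 39292 + 188*(-3 + (-3)**2)**2) - 14195 = (-7*(-3 + 9)**2 + 39292 + 188*(-3 + 9)**2) - 14195 = (-7*6**2 + 39292 + 188*6**2) - 14195 = (-7*36 + 39292 + 188*36) - 14195 = (-252 + 39292 + 6768) - 14195 = 45808 - 14195 = 31613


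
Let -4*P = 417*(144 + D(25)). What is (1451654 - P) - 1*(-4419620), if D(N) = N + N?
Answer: 11782997/2 ≈ 5.8915e+6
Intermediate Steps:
D(N) = 2*N
P = -40449/2 (P = -417*(144 + 2*25)/4 = -417*(144 + 50)/4 = -417*194/4 = -¼*80898 = -40449/2 ≈ -20225.)
(1451654 - P) - 1*(-4419620) = (1451654 - 1*(-40449/2)) - 1*(-4419620) = (1451654 + 40449/2) + 4419620 = 2943757/2 + 4419620 = 11782997/2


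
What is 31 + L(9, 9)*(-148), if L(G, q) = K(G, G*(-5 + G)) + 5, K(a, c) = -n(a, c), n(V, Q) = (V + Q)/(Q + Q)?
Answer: -1233/2 ≈ -616.50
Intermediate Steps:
n(V, Q) = (Q + V)/(2*Q) (n(V, Q) = (Q + V)/((2*Q)) = (Q + V)*(1/(2*Q)) = (Q + V)/(2*Q))
K(a, c) = -(a + c)/(2*c) (K(a, c) = -(c + a)/(2*c) = -(a + c)/(2*c))
L(G, q) = 5 + (-G - G*(-5 + G))/(2*G*(-5 + G)) (L(G, q) = (-G - G*(-5 + G))/(2*((G*(-5 + G)))) + 5 = (1/(G*(-5 + G)))*(-G - G*(-5 + G))/2 + 5 = (-G - G*(-5 + G))/(2*G*(-5 + G)) + 5 = 5 + (-G - G*(-5 + G))/(2*G*(-5 + G)))
31 + L(9, 9)*(-148) = 31 + ((-46 + 9*9)/(2*(-5 + 9)))*(-148) = 31 + ((1/2)*(-46 + 81)/4)*(-148) = 31 + ((1/2)*(1/4)*35)*(-148) = 31 + (35/8)*(-148) = 31 - 1295/2 = -1233/2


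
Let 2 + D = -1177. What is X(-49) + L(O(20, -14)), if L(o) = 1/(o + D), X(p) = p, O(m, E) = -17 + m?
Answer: -57625/1176 ≈ -49.001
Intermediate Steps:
D = -1179 (D = -2 - 1177 = -1179)
L(o) = 1/(-1179 + o) (L(o) = 1/(o - 1179) = 1/(-1179 + o))
X(-49) + L(O(20, -14)) = -49 + 1/(-1179 + (-17 + 20)) = -49 + 1/(-1179 + 3) = -49 + 1/(-1176) = -49 - 1/1176 = -57625/1176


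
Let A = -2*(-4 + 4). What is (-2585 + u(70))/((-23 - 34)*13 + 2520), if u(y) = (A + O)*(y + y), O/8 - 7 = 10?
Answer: 5485/593 ≈ 9.2496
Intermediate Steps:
A = 0 (A = -2*0 = 0)
O = 136 (O = 56 + 8*10 = 56 + 80 = 136)
u(y) = 272*y (u(y) = (0 + 136)*(y + y) = 136*(2*y) = 272*y)
(-2585 + u(70))/((-23 - 34)*13 + 2520) = (-2585 + 272*70)/((-23 - 34)*13 + 2520) = (-2585 + 19040)/(-57*13 + 2520) = 16455/(-741 + 2520) = 16455/1779 = 16455*(1/1779) = 5485/593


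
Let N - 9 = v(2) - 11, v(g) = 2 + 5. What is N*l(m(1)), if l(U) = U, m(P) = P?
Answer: 5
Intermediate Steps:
v(g) = 7
N = 5 (N = 9 + (7 - 11) = 9 - 4 = 5)
N*l(m(1)) = 5*1 = 5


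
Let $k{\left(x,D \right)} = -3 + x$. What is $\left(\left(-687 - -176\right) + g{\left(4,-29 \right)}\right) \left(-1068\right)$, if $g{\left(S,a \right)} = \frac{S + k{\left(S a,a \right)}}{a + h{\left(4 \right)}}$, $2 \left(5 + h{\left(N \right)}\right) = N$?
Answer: $\frac{4335279}{8} \approx 5.4191 \cdot 10^{5}$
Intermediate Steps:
$h{\left(N \right)} = -5 + \frac{N}{2}$
$g{\left(S,a \right)} = \frac{-3 + S + S a}{-3 + a}$ ($g{\left(S,a \right)} = \frac{S + \left(-3 + S a\right)}{a + \left(-5 + \frac{1}{2} \cdot 4\right)} = \frac{-3 + S + S a}{a + \left(-5 + 2\right)} = \frac{-3 + S + S a}{a - 3} = \frac{-3 + S + S a}{-3 + a}$)
$\left(\left(-687 - -176\right) + g{\left(4,-29 \right)}\right) \left(-1068\right) = \left(\left(-687 - -176\right) + \frac{-3 + 4 + 4 \left(-29\right)}{-3 - 29}\right) \left(-1068\right) = \left(\left(-687 + 176\right) + \frac{-3 + 4 - 116}{-32}\right) \left(-1068\right) = \left(-511 - - \frac{115}{32}\right) \left(-1068\right) = \left(-511 + \frac{115}{32}\right) \left(-1068\right) = \left(- \frac{16237}{32}\right) \left(-1068\right) = \frac{4335279}{8}$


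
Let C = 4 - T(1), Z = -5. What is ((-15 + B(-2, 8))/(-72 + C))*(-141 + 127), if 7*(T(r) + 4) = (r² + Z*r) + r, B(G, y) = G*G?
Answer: -1078/445 ≈ -2.4225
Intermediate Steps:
B(G, y) = G²
T(r) = -4 - 4*r/7 + r²/7 (T(r) = -4 + ((r² - 5*r) + r)/7 = -4 + (r² - 4*r)/7 = -4 + (-4*r/7 + r²/7) = -4 - 4*r/7 + r²/7)
C = 59/7 (C = 4 - (-4 - 4/7*1 + (⅐)*1²) = 4 - (-4 - 4/7 + (⅐)*1) = 4 - (-4 - 4/7 + ⅐) = 4 - 1*(-31/7) = 4 + 31/7 = 59/7 ≈ 8.4286)
((-15 + B(-2, 8))/(-72 + C))*(-141 + 127) = ((-15 + (-2)²)/(-72 + 59/7))*(-141 + 127) = ((-15 + 4)/(-445/7))*(-14) = -11*(-7/445)*(-14) = (77/445)*(-14) = -1078/445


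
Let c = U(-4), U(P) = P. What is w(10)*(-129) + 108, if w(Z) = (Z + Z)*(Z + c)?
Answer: -15372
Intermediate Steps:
c = -4
w(Z) = 2*Z*(-4 + Z) (w(Z) = (Z + Z)*(Z - 4) = (2*Z)*(-4 + Z) = 2*Z*(-4 + Z))
w(10)*(-129) + 108 = (2*10*(-4 + 10))*(-129) + 108 = (2*10*6)*(-129) + 108 = 120*(-129) + 108 = -15480 + 108 = -15372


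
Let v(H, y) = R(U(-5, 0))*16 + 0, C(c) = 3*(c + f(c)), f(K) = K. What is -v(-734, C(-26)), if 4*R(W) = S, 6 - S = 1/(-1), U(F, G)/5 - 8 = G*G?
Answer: -28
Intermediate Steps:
U(F, G) = 40 + 5*G² (U(F, G) = 40 + 5*(G*G) = 40 + 5*G²)
C(c) = 6*c (C(c) = 3*(c + c) = 3*(2*c) = 6*c)
S = 7 (S = 6 - 1/(-1) = 6 - 1*(-1) = 6 + 1 = 7)
R(W) = 7/4 (R(W) = (¼)*7 = 7/4)
v(H, y) = 28 (v(H, y) = (7/4)*16 + 0 = 28 + 0 = 28)
-v(-734, C(-26)) = -1*28 = -28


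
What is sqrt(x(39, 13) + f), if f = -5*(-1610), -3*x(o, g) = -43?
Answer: sqrt(72579)/3 ≈ 89.802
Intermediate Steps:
x(o, g) = 43/3 (x(o, g) = -1/3*(-43) = 43/3)
f = 8050
sqrt(x(39, 13) + f) = sqrt(43/3 + 8050) = sqrt(24193/3) = sqrt(72579)/3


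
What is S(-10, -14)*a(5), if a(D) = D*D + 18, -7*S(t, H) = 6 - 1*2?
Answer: -172/7 ≈ -24.571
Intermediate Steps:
S(t, H) = -4/7 (S(t, H) = -(6 - 1*2)/7 = -(6 - 2)/7 = -⅐*4 = -4/7)
a(D) = 18 + D² (a(D) = D² + 18 = 18 + D²)
S(-10, -14)*a(5) = -4*(18 + 5²)/7 = -4*(18 + 25)/7 = -4/7*43 = -172/7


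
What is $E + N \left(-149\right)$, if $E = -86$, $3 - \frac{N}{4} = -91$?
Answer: $-56110$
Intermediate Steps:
$N = 376$ ($N = 12 - -364 = 12 + 364 = 376$)
$E + N \left(-149\right) = -86 + 376 \left(-149\right) = -86 - 56024 = -56110$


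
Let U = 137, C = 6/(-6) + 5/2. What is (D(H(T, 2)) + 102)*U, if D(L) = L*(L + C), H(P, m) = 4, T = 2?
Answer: 16988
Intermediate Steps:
C = 3/2 (C = 6*(-1/6) + 5*(1/2) = -1 + 5/2 = 3/2 ≈ 1.5000)
D(L) = L*(3/2 + L) (D(L) = L*(L + 3/2) = L*(3/2 + L))
(D(H(T, 2)) + 102)*U = ((1/2)*4*(3 + 2*4) + 102)*137 = ((1/2)*4*(3 + 8) + 102)*137 = ((1/2)*4*11 + 102)*137 = (22 + 102)*137 = 124*137 = 16988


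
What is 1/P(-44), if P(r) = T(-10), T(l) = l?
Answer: -⅒ ≈ -0.10000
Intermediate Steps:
P(r) = -10
1/P(-44) = 1/(-10) = -⅒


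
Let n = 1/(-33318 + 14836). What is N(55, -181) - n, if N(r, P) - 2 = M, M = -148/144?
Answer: 323453/332676 ≈ 0.97228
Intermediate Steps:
M = -37/36 (M = -148*1/144 = -37/36 ≈ -1.0278)
N(r, P) = 35/36 (N(r, P) = 2 - 37/36 = 35/36)
n = -1/18482 (n = 1/(-18482) = -1/18482 ≈ -5.4107e-5)
N(55, -181) - n = 35/36 - 1*(-1/18482) = 35/36 + 1/18482 = 323453/332676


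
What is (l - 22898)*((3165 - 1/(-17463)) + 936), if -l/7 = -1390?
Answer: -943036380352/17463 ≈ -5.4002e+7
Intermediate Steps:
l = 9730 (l = -7*(-1390) = 9730)
(l - 22898)*((3165 - 1/(-17463)) + 936) = (9730 - 22898)*((3165 - 1/(-17463)) + 936) = -13168*((3165 - 1*(-1/17463)) + 936) = -13168*((3165 + 1/17463) + 936) = -13168*(55270396/17463 + 936) = -13168*71615764/17463 = -943036380352/17463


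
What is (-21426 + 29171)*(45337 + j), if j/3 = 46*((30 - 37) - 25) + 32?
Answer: 317676665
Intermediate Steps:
j = -4320 (j = 3*(46*((30 - 37) - 25) + 32) = 3*(46*(-7 - 25) + 32) = 3*(46*(-32) + 32) = 3*(-1472 + 32) = 3*(-1440) = -4320)
(-21426 + 29171)*(45337 + j) = (-21426 + 29171)*(45337 - 4320) = 7745*41017 = 317676665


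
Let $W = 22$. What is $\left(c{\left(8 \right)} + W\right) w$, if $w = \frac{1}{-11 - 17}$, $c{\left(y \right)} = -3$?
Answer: $- \frac{19}{28} \approx -0.67857$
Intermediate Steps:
$w = - \frac{1}{28}$ ($w = \frac{1}{-28} = - \frac{1}{28} \approx -0.035714$)
$\left(c{\left(8 \right)} + W\right) w = \left(-3 + 22\right) \left(- \frac{1}{28}\right) = 19 \left(- \frac{1}{28}\right) = - \frac{19}{28}$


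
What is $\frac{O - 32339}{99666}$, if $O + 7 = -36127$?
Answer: $- \frac{68473}{99666} \approx -0.68703$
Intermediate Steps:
$O = -36134$ ($O = -7 - 36127 = -36134$)
$\frac{O - 32339}{99666} = \frac{-36134 - 32339}{99666} = \left(-68473\right) \frac{1}{99666} = - \frac{68473}{99666}$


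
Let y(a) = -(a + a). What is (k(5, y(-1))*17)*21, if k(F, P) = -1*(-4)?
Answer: 1428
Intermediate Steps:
y(a) = -2*a
k(F, P) = 4
(k(5, y(-1))*17)*21 = (4*17)*21 = 68*21 = 1428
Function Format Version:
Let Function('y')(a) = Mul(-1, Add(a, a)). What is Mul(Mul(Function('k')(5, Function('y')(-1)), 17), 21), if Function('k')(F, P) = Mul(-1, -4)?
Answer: 1428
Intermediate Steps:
Function('y')(a) = Mul(-2, a) (Function('y')(a) = Mul(-1, Mul(2, a)) = Mul(-2, a))
Function('k')(F, P) = 4
Mul(Mul(Function('k')(5, Function('y')(-1)), 17), 21) = Mul(Mul(4, 17), 21) = Mul(68, 21) = 1428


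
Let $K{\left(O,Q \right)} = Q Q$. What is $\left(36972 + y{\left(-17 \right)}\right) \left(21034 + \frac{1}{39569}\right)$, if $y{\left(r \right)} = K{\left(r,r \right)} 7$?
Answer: $\frac{32455318061265}{39569} \approx 8.2022 \cdot 10^{8}$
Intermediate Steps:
$K{\left(O,Q \right)} = Q^{2}$
$y{\left(r \right)} = 7 r^{2}$ ($y{\left(r \right)} = r^{2} \cdot 7 = 7 r^{2}$)
$\left(36972 + y{\left(-17 \right)}\right) \left(21034 + \frac{1}{39569}\right) = \left(36972 + 7 \left(-17\right)^{2}\right) \left(21034 + \frac{1}{39569}\right) = \left(36972 + 7 \cdot 289\right) \left(21034 + \frac{1}{39569}\right) = \left(36972 + 2023\right) \frac{832294347}{39569} = 38995 \cdot \frac{832294347}{39569} = \frac{32455318061265}{39569}$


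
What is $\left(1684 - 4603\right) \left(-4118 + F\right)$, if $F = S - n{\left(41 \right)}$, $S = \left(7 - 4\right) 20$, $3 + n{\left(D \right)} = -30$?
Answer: $11748975$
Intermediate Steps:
$n{\left(D \right)} = -33$ ($n{\left(D \right)} = -3 - 30 = -33$)
$S = 60$ ($S = 3 \cdot 20 = 60$)
$F = 93$ ($F = 60 - -33 = 60 + 33 = 93$)
$\left(1684 - 4603\right) \left(-4118 + F\right) = \left(1684 - 4603\right) \left(-4118 + 93\right) = \left(-2919\right) \left(-4025\right) = 11748975$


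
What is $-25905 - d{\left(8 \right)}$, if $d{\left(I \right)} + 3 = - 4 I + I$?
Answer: $-25878$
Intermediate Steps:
$d{\left(I \right)} = -3 - 3 I$ ($d{\left(I \right)} = -3 + \left(- 4 I + I\right) = -3 - 3 I$)
$-25905 - d{\left(8 \right)} = -25905 - \left(-3 - 24\right) = -25905 - -27 = -25905 + 27 = -25878$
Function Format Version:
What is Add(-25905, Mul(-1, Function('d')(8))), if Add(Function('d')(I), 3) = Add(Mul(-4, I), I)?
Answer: -25878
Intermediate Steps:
Function('d')(I) = Add(-3, Mul(-3, I)) (Function('d')(I) = Add(-3, Add(Mul(-4, I), I)) = Add(-3, Mul(-3, I)))
Add(-25905, Mul(-1, Function('d')(8))) = Add(-25905, Mul(-1, Add(-3, Mul(-3, 8)))) = Add(-25905, Mul(-1, Add(-3, -24))) = Add(-25905, Mul(-1, -27)) = Add(-25905, 27) = -25878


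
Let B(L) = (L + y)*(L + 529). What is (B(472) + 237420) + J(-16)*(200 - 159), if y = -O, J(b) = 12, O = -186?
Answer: 896570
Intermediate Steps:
y = 186 (y = -1*(-186) = 186)
B(L) = (186 + L)*(529 + L) (B(L) = (L + 186)*(L + 529) = (186 + L)*(529 + L))
(B(472) + 237420) + J(-16)*(200 - 159) = ((98394 + 472**2 + 715*472) + 237420) + 12*(200 - 159) = ((98394 + 222784 + 337480) + 237420) + 12*41 = (658658 + 237420) + 492 = 896078 + 492 = 896570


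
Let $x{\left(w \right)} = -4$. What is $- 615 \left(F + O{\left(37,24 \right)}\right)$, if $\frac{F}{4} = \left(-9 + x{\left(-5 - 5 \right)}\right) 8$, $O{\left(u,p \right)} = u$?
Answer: $233085$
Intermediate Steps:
$F = -416$ ($F = 4 \left(-9 - 4\right) 8 = 4 \left(\left(-13\right) 8\right) = 4 \left(-104\right) = -416$)
$- 615 \left(F + O{\left(37,24 \right)}\right) = - 615 \left(-416 + 37\right) = \left(-615\right) \left(-379\right) = 233085$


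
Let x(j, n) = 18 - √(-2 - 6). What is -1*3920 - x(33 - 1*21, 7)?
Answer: -3938 + 2*I*√2 ≈ -3938.0 + 2.8284*I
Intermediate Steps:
x(j, n) = 18 - 2*I*√2 (x(j, n) = 18 - √(-8) = 18 - 2*I*√2)
-1*3920 - x(33 - 1*21, 7) = -1*3920 - (18 - 2*I*√2) = -3920 + (-18 + 2*I*√2) = -3938 + 2*I*√2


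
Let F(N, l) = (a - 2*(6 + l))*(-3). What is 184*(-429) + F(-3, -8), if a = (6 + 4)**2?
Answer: -79248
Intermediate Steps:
a = 100 (a = 10**2 = 100)
F(N, l) = -264 + 6*l (F(N, l) = (100 - 2*(6 + l))*(-3) = (100 + (-12 - 2*l))*(-3) = (88 - 2*l)*(-3) = -264 + 6*l)
184*(-429) + F(-3, -8) = 184*(-429) + (-264 + 6*(-8)) = -78936 + (-264 - 48) = -78936 - 312 = -79248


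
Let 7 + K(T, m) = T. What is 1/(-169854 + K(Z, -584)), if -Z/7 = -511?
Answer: -1/166284 ≈ -6.0138e-6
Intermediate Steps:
Z = 3577 (Z = -7*(-511) = 3577)
K(T, m) = -7 + T
1/(-169854 + K(Z, -584)) = 1/(-169854 + (-7 + 3577)) = 1/(-169854 + 3570) = 1/(-166284) = -1/166284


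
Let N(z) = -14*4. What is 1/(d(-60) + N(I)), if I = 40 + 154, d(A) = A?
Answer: -1/116 ≈ -0.0086207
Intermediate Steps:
I = 194
N(z) = -56
1/(d(-60) + N(I)) = 1/(-60 - 56) = 1/(-116) = -1/116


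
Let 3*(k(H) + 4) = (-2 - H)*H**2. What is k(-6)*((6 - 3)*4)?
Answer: 528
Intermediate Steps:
k(H) = -4 + H**2*(-2 - H)/3 (k(H) = -4 + ((-2 - H)*H**2)/3 = -4 + (H**2*(-2 - H))/3 = -4 + H**2*(-2 - H)/3)
k(-6)*((6 - 3)*4) = (-4 - 2/3*(-6)**2 - 1/3*(-6)**3)*((6 - 3)*4) = (-4 - 2/3*36 - 1/3*(-216))*(3*4) = (-4 - 24 + 72)*12 = 44*12 = 528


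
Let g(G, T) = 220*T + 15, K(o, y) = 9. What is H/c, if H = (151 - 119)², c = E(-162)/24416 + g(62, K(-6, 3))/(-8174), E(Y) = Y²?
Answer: 25545777152/20726067 ≈ 1232.5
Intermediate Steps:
g(G, T) = 15 + 220*T
c = 20726067/24947048 (c = (-162)²/24416 + (15 + 220*9)/(-8174) = 26244*(1/24416) + (15 + 1980)*(-1/8174) = 6561/6104 + 1995*(-1/8174) = 6561/6104 - 1995/8174 = 20726067/24947048 ≈ 0.83080)
H = 1024 (H = 32² = 1024)
H/c = 1024/(20726067/24947048) = 1024*(24947048/20726067) = 25545777152/20726067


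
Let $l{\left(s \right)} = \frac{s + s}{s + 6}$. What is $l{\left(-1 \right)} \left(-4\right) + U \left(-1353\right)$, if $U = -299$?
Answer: $\frac{2022743}{5} \approx 4.0455 \cdot 10^{5}$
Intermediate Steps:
$l{\left(s \right)} = \frac{2 s}{6 + s}$
$l{\left(-1 \right)} \left(-4\right) + U \left(-1353\right) = 2 \left(-1\right) \frac{1}{6 - 1} \left(-4\right) - -404547 = 2 \left(-1\right) \frac{1}{5} \left(-4\right) + 404547 = \left(- \frac{2}{5}\right) \left(-4\right) + 404547 = \frac{8}{5} + 404547 = \frac{2022743}{5}$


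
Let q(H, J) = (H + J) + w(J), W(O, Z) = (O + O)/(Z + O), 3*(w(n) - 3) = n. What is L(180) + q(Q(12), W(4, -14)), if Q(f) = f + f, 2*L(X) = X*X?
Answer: 243389/15 ≈ 16226.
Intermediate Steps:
w(n) = 3 + n/3
W(O, Z) = 2*O/(O + Z) (W(O, Z) = (2*O)/(O + Z) = 2*O/(O + Z))
L(X) = X²/2 (L(X) = (X*X)/2 = X²/2)
Q(f) = 2*f
q(H, J) = 3 + H + 4*J/3 (q(H, J) = (H + J) + (3 + J/3) = 3 + H + 4*J/3)
L(180) + q(Q(12), W(4, -14)) = (½)*180² + (3 + 2*12 + 4*(2*4/(4 - 14))/3) = (½)*32400 + (3 + 24 + 4*(2*4/(-10))/3) = 16200 + (3 + 24 + 4*(2*4*(-⅒))/3) = 16200 + (3 + 24 + (4/3)*(-⅘)) = 16200 + (3 + 24 - 16/15) = 16200 + 389/15 = 243389/15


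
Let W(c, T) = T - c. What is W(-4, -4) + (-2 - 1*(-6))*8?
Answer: 32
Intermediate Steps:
W(-4, -4) + (-2 - 1*(-6))*8 = (-4 - 1*(-4)) + (-2 - 1*(-6))*8 = (-4 + 4) + (-2 + 6)*8 = 0 + 4*8 = 0 + 32 = 32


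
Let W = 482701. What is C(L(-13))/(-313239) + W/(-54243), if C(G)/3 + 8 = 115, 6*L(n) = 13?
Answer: -50406063514/5663674359 ≈ -8.8999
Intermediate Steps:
L(n) = 13/6 (L(n) = (1/6)*13 = 13/6)
C(G) = 321 (C(G) = -24 + 3*115 = -24 + 345 = 321)
C(L(-13))/(-313239) + W/(-54243) = 321/(-313239) + 482701/(-54243) = 321*(-1/313239) + 482701*(-1/54243) = -107/104413 - 482701/54243 = -50406063514/5663674359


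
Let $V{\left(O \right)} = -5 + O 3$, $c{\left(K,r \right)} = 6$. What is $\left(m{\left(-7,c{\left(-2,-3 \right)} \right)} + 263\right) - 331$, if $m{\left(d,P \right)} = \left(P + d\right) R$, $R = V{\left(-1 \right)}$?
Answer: $-60$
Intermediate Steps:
$V{\left(O \right)} = -5 + 3 O$
$R = -8$ ($R = -5 + 3 \left(-1\right) = -5 - 3 = -8$)
$m{\left(d,P \right)} = - 8 P - 8 d$ ($m{\left(d,P \right)} = \left(P + d\right) \left(-8\right) = - 8 P - 8 d$)
$\left(m{\left(-7,c{\left(-2,-3 \right)} \right)} + 263\right) - 331 = \left(\left(\left(-8\right) 6 - -56\right) + 263\right) - 331 = \left(\left(-48 + 56\right) + 263\right) - 331 = \left(8 + 263\right) - 331 = 271 - 331 = -60$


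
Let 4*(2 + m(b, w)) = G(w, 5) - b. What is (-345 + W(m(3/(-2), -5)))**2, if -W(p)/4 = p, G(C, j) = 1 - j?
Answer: 447561/4 ≈ 1.1189e+5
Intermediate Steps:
m(b, w) = -3 - b/4 (m(b, w) = -2 + ((1 - 1*5) - b)/4 = -2 + ((1 - 5) - b)/4 = -2 + (-4 - b)/4 = -2 + (-1 - b/4) = -3 - b/4)
W(p) = -4*p
(-345 + W(m(3/(-2), -5)))**2 = (-345 - 4*(-3 - 3/(4*(-2))))**2 = (-345 - 4*(-3 - 3*(-1)/(4*2)))**2 = (-345 - 4*(-3 - 1/4*(-3/2)))**2 = (-345 - 4*(-3 + 3/8))**2 = (-345 - 4*(-21/8))**2 = (-345 + 21/2)**2 = (-669/2)**2 = 447561/4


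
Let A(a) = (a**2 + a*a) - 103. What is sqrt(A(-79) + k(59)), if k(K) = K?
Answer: 3*sqrt(1382) ≈ 111.53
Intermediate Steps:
A(a) = -103 + 2*a**2 (A(a) = (a**2 + a**2) - 103 = 2*a**2 - 103 = -103 + 2*a**2)
sqrt(A(-79) + k(59)) = sqrt((-103 + 2*(-79)**2) + 59) = sqrt((-103 + 2*6241) + 59) = sqrt((-103 + 12482) + 59) = sqrt(12379 + 59) = sqrt(12438) = 3*sqrt(1382)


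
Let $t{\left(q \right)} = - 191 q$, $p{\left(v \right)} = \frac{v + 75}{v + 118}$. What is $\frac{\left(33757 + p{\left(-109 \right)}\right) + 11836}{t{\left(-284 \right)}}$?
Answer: $\frac{410303}{488196} \approx 0.84045$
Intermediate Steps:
$p{\left(v \right)} = \frac{75 + v}{118 + v}$
$\frac{\left(33757 + p{\left(-109 \right)}\right) + 11836}{t{\left(-284 \right)}} = \frac{\left(33757 + \frac{75 - 109}{118 - 109}\right) + 11836}{\left(-191\right) \left(-284\right)} = \frac{\left(33757 + \frac{1}{9} \left(-34\right)\right) + 11836}{54244} = \left(\left(33757 + \frac{1}{9} \left(-34\right)\right) + 11836\right) \frac{1}{54244} = \left(\left(33757 - \frac{34}{9}\right) + 11836\right) \frac{1}{54244} = \left(\frac{303779}{9} + 11836\right) \frac{1}{54244} = \frac{410303}{9} \cdot \frac{1}{54244} = \frac{410303}{488196}$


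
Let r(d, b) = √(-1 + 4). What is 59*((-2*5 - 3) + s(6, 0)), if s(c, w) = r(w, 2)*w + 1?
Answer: -708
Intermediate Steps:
r(d, b) = √3
s(c, w) = 1 + w*√3 (s(c, w) = √3*w + 1 = w*√3 + 1 = 1 + w*√3)
59*((-2*5 - 3) + s(6, 0)) = 59*((-2*5 - 3) + (1 + 0*√3)) = 59*((-10 - 3) + (1 + 0)) = 59*(-13 + 1) = 59*(-12) = -708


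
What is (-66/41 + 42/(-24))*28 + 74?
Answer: -823/41 ≈ -20.073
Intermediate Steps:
(-66/41 + 42/(-24))*28 + 74 = (-66*1/41 + 42*(-1/24))*28 + 74 = (-66/41 - 7/4)*28 + 74 = -551/164*28 + 74 = -3857/41 + 74 = -823/41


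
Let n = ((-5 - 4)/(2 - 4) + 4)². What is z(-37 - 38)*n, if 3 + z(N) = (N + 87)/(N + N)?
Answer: -22253/100 ≈ -222.53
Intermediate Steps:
z(N) = -3 + (87 + N)/(2*N) (z(N) = -3 + (N + 87)/(N + N) = -3 + (87 + N)/((2*N)) = -3 + (87 + N)*(1/(2*N)) = -3 + (87 + N)/(2*N))
n = 289/4 (n = (-9/(-2) + 4)² = (-9*(-½) + 4)² = (9/2 + 4)² = (17/2)² = 289/4 ≈ 72.250)
z(-37 - 38)*n = ((87 - 5*(-37 - 38))/(2*(-37 - 38)))*(289/4) = ((½)*(87 - 5*(-75))/(-75))*(289/4) = ((½)*(-1/75)*(87 + 375))*(289/4) = ((½)*(-1/75)*462)*(289/4) = -77/25*289/4 = -22253/100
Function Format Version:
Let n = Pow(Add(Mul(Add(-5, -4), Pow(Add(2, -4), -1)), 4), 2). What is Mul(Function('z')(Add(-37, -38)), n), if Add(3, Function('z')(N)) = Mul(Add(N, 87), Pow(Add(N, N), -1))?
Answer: Rational(-22253, 100) ≈ -222.53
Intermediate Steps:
Function('z')(N) = Add(-3, Mul(Rational(1, 2), Pow(N, -1), Add(87, N))) (Function('z')(N) = Add(-3, Mul(Add(N, 87), Pow(Add(N, N), -1))) = Add(-3, Mul(Add(87, N), Pow(Mul(2, N), -1))) = Add(-3, Mul(Add(87, N), Mul(Rational(1, 2), Pow(N, -1)))) = Add(-3, Mul(Rational(1, 2), Pow(N, -1), Add(87, N))))
n = Rational(289, 4) (n = Pow(Add(Mul(-9, Pow(-2, -1)), 4), 2) = Pow(Add(Mul(-9, Rational(-1, 2)), 4), 2) = Pow(Add(Rational(9, 2), 4), 2) = Pow(Rational(17, 2), 2) = Rational(289, 4) ≈ 72.250)
Mul(Function('z')(Add(-37, -38)), n) = Mul(Mul(Rational(1, 2), Pow(Add(-37, -38), -1), Add(87, Mul(-5, Add(-37, -38)))), Rational(289, 4)) = Mul(Mul(Rational(1, 2), Pow(-75, -1), Add(87, Mul(-5, -75))), Rational(289, 4)) = Mul(Mul(Rational(1, 2), Rational(-1, 75), Add(87, 375)), Rational(289, 4)) = Mul(Mul(Rational(1, 2), Rational(-1, 75), 462), Rational(289, 4)) = Mul(Rational(-77, 25), Rational(289, 4)) = Rational(-22253, 100)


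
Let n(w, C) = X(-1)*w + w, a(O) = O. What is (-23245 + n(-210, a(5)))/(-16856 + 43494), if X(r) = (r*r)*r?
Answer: -23245/26638 ≈ -0.87263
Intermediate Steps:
X(r) = r**3 (X(r) = r**2*r = r**3)
n(w, C) = 0 (n(w, C) = (-1)**3*w + w = -w + w = 0)
(-23245 + n(-210, a(5)))/(-16856 + 43494) = (-23245 + 0)/(-16856 + 43494) = -23245/26638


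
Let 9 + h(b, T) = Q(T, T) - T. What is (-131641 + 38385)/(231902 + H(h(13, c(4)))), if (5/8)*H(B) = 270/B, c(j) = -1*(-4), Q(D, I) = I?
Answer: -46628/115927 ≈ -0.40222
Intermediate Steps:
c(j) = 4
h(b, T) = -9 (h(b, T) = -9 + (T - T) = -9 + 0 = -9)
H(B) = 432/B (H(B) = 8*(270/B)/5 = 432/B)
(-131641 + 38385)/(231902 + H(h(13, c(4)))) = (-131641 + 38385)/(231902 + 432/(-9)) = -93256/(231902 + 432*(-⅑)) = -93256/(231902 - 48) = -93256/231854 = -93256*1/231854 = -46628/115927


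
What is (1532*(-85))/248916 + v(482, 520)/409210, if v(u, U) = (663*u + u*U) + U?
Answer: 40948112/46982895 ≈ 0.87155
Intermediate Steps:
v(u, U) = U + 663*u + U*u (v(u, U) = (663*u + U*u) + U = U + 663*u + U*u)
(1532*(-85))/248916 + v(482, 520)/409210 = (1532*(-85))/248916 + (520 + 663*482 + 520*482)/409210 = -130220*1/248916 + (520 + 319566 + 250640)*(1/409210) = -32555/62229 + 570726*(1/409210) = -32555/62229 + 1053/755 = 40948112/46982895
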